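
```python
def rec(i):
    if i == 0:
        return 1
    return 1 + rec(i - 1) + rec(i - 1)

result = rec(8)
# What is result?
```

rec(i) = 1 + 2·rec(i-1), rec(0)=1. Closed form: (1+1)·2^8 - 1 = 511.

Answer: 511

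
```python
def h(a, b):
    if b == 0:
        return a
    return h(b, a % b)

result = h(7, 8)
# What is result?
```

h(7, 8) -> h(8, 7) -> h(7, 1) -> h(1, 0) -> 1

Answer: 1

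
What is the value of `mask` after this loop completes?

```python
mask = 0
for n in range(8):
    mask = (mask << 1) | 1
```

Build 8 consecutive 1-bits: 0b11111111
`mask` takes the values: 0 → 1 → 3 → 7 → 15 → 31 → 63 → 127 → 255

Answer: 255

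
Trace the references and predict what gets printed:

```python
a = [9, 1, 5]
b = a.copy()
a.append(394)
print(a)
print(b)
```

Key concept: list.copy() creates independent copy.
Step by step:
`a = [9, 1, 5]` → a = [9, 1, 5]
`b = a.copy()` → b = [9, 1, 5]
`a.append(394)` → a = [9, 1, 5, 394]
`print(a)` → prints [9, 1, 5, 394]
`print(b)` → prints [9, 1, 5]

Answer:
[9, 1, 5, 394]
[9, 1, 5]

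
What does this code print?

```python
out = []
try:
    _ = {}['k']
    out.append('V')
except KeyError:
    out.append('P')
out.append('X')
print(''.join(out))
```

Execution trace: 'P' (except KeyError) → 'X' (after the try/except). Output: PX

Answer: PX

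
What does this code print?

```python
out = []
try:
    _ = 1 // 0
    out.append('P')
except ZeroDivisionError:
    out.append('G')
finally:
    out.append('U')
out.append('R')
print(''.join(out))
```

Execution trace: 'G' (except ZeroDivisionError) → 'U' (finally) → 'R' (after the try/except). Output: GUR

Answer: GUR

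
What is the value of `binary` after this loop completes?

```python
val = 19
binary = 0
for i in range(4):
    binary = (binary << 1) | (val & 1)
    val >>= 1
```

Reverse lowest 4 bits of 19
`binary` takes the values: 0 → 1 → 3 → 6 → 12

Answer: 12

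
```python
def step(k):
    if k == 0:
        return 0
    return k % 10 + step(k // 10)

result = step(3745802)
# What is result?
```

Sum of digits of 3745802: 2 + 0 + 8 + 5 + 4 + 7 + 3 = 29

Answer: 29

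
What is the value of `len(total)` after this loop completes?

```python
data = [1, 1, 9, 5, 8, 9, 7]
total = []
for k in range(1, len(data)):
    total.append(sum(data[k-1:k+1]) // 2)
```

Number of 2-element averages
`total` takes the values: [] → [1] → [1, 5] → [1, 5, 7] → [1, 5, 7, 6] → [1, 5, 7, 6, 8] → [1, 5, 7, 6, 8, 8]
So `len(total)` = 6

Answer: 6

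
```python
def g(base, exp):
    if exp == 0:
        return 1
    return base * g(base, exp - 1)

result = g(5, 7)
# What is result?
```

g(5, 7) = 5 * 5 * 5 * 5 * 5 * 5 * 5 = 78125

Answer: 78125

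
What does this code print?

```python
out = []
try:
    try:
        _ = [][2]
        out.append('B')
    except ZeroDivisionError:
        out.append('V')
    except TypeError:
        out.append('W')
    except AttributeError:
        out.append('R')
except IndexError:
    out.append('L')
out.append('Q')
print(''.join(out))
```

Execution trace: 'L' (outer except IndexError) → 'Q' (after the try/except). Output: LQ

Answer: LQ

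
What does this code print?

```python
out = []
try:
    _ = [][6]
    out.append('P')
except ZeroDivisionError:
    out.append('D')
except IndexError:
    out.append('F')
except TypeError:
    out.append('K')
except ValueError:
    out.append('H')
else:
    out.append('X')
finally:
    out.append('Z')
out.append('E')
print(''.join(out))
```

Execution trace: 'F' (except IndexError) → 'Z' (finally) → 'E' (after the try/except). Output: FZE

Answer: FZE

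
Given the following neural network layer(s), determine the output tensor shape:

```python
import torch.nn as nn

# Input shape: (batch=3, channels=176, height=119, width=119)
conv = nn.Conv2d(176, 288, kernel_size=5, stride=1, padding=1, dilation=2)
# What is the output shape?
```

Input: (3, 176, 119, 119) -> Output: (3, 288, 113, 113)

Answer: (3, 288, 113, 113)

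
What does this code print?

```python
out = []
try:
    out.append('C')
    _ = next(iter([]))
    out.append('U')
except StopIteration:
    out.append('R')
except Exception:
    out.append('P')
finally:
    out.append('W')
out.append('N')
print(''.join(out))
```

Execution trace: 'C' (try body) → 'R' (except StopIteration) → 'W' (finally) → 'N' (after the try/except). Output: CRWN

Answer: CRWN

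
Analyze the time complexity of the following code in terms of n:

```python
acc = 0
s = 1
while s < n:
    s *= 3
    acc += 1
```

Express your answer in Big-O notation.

Each loop level contributes: log n. Multiplying the contributions gives O(log n).

Answer: O(log n)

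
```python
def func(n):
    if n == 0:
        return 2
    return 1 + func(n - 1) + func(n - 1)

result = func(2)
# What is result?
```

func(n) = 1 + 2·func(n-1), func(0)=2. Closed form: (2+1)·2^2 - 1 = 11.

Answer: 11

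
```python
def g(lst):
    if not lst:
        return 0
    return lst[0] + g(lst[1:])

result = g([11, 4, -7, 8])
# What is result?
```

11 + 4 + (-7) + 8 + 0 = 16

Answer: 16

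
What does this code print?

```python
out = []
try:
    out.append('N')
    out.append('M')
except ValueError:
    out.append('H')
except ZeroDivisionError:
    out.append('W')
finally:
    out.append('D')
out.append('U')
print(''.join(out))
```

Execution trace: 'N' (try body) → 'M' (try body, no exception) → 'D' (finally) → 'U' (after the try/except). Output: NMDU

Answer: NMDU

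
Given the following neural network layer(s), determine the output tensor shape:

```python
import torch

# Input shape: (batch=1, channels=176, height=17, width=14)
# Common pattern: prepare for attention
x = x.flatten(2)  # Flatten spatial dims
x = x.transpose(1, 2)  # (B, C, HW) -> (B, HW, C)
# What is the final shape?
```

Input: (1, 176, 17, 14) -> after flatten(2): (1, 176, 238) -> Output: (1, 238, 176)

Answer: (1, 238, 176)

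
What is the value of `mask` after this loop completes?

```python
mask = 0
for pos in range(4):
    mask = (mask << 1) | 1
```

Build 4 consecutive 1-bits: 0b1111
`mask` takes the values: 0 → 1 → 3 → 7 → 15

Answer: 15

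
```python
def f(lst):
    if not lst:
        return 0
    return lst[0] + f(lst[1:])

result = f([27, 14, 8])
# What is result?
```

27 + 14 + 8 + 0 = 49

Answer: 49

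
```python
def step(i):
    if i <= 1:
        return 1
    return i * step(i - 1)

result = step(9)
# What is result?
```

step(9) = 9 * 8 * 7 * 6 * 5 * 4 * 3 * 2 * 1 = 362880

Answer: 362880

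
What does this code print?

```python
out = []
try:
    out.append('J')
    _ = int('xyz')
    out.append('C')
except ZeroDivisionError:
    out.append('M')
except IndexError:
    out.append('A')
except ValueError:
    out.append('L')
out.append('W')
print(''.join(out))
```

Execution trace: 'J' (try body) → 'L' (except ValueError) → 'W' (after the try/except). Output: JLW

Answer: JLW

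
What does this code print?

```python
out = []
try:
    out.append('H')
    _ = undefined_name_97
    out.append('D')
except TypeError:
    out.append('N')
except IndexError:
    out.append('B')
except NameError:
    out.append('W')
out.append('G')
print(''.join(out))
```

Execution trace: 'H' (try body) → 'W' (except NameError) → 'G' (after the try/except). Output: HWG

Answer: HWG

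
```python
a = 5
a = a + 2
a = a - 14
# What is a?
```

Trace:
`a = 5` → a = 5
`a = a + 2` → a = 7
`a = a - 14` → a = -7
So a = -7

Answer: -7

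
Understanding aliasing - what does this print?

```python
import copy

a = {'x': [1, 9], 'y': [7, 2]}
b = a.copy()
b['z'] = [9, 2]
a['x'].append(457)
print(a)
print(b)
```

Key concept: shallow copy of dict with mutable values.
Step by step:
`a = {'x': [1, 9], 'y': [7, 2]}` → a = {'x': [1, 9], 'y': [7, 2]}
`b = a.copy()` → b = {'x': [1, 9], 'y': [7, 2]}
`b['z'] = [9, 2]` → b = {'x': [1, 9], 'y': [7, 2], 'z': [9, 2]}
`a['x'].append(457)` → a = {'x': [1, 9, 457], 'y': [7, 2]}; b = {'x': [1, 9, 457], 'y': [7, 2], 'z': [9, 2]}
`print(a)` → prints {'x': [1, 9, 457], 'y': [7, 2]}
`print(b)` → prints {'x': [1, 9, 457], 'y': [7, 2], 'z': [9, 2]}

Answer:
{'x': [1, 9, 457], 'y': [7, 2]}
{'x': [1, 9, 457], 'y': [7, 2], 'z': [9, 2]}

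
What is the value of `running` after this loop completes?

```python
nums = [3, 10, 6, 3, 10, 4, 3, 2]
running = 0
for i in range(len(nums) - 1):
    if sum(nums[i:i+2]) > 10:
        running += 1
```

Count windows with sum > 10
`running` takes the values: 0 → 1 → 2 → 3 → 4

Answer: 4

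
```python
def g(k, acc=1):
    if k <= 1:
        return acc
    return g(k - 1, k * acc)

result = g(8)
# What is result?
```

Accumulator trace (n, acc): (8, 1) -> (7, 8) -> (6, 56) -> (5, 336) -> (4, 1680) -> (3, 6720) -> (2, 20160) -> (1, 40320) -> return 40320

Answer: 40320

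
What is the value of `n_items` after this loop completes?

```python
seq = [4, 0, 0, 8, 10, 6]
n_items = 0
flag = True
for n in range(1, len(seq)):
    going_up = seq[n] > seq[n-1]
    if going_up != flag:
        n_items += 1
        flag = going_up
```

Count direction changes in [4, 0, 0, 8, 10, 6]
`n_items` takes the values: 0 → 1 → 2 → 3

Answer: 3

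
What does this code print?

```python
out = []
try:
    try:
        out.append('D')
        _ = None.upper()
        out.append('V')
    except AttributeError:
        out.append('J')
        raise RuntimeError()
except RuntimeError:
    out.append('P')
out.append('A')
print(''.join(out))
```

Execution trace: 'D' (try body) → 'J' (except AttributeError) → 'P' (outer except RuntimeError) → 'A' (after the try/except). Output: DJPA

Answer: DJPA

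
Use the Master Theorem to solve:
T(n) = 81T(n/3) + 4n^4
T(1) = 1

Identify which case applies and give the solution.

a=81, b=3, f(n)=4n^4. log_3(81) = 4. Since c=4 = 4, Case 2 applies: T(n) = Θ(n^log_b(a) · log n) = O(n^4 log n).

Answer: O(n^4 log n) - Case 2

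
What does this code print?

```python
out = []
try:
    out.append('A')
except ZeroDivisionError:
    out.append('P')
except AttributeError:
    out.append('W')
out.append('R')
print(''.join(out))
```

Execution trace: 'A' (try body, no exception) → 'R' (after the try/except). Output: AR

Answer: AR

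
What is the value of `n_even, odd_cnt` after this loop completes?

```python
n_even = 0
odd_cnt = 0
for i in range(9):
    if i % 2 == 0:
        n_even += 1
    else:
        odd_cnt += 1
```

Count evens and odds in range(9)
`n_even, odd_cnt` takes the values: (0, 0) → (1, 0) → (1, 1) → (2, 1) → (2, 2) → (3, 2) → (3, 3) → (4, 3) → (4, 4) → (5, 4)

Answer: 5, 4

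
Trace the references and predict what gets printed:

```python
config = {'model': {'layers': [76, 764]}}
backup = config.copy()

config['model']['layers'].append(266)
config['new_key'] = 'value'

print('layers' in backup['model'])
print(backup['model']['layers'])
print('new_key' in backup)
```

Key concept: shallow copy gotcha with nested dict.
Step by step:
`config = {'model': {'layers': [76, 764]}}` → config = {'model': {'layers': [76, 764]}}
`backup = config.copy()` → backup = {'model': {'layers': [76, 764]}}
`config['model']['layers'].append(266)` → config = {'model': {'layers': [76, 764, 266]}}; backup = {'model': {'layers': [76, 764, 266]}}
`config['new_key'] = 'value'` → config = {'model': {'layers': [76, 764, 266]}, 'new_key': 'value'}
`print('layers' in backup['model'])` → prints True
`print(backup['model']['layers'])` → prints [76, 764, 266]
`print('new_key' in backup)` → prints False

Answer:
True
[76, 764, 266]
False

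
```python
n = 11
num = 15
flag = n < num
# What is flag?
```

Trace:
`n = 11` → n = 11
`num = 15` → num = 15
`flag = n < num` → flag = True
So flag = True

Answer: True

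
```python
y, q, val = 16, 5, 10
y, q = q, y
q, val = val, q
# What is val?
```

Trace:
`y, q, val = 16, 5, 10` → y = 16; q = 5; val = 10
`y, q = q, y` → y = 5; q = 16
`q, val = val, q` → q = 10; val = 16
So val = 16

Answer: 16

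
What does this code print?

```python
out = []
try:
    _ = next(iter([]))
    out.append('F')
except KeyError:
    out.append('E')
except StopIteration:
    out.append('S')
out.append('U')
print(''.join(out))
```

Execution trace: 'S' (except StopIteration) → 'U' (after the try/except). Output: SU

Answer: SU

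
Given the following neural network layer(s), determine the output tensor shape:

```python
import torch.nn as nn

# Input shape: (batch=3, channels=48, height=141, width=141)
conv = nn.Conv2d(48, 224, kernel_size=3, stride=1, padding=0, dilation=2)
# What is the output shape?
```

Input: (3, 48, 141, 141) -> Output: (3, 224, 137, 137)

Answer: (3, 224, 137, 137)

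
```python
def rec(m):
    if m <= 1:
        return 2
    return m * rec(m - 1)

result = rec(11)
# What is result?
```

rec(11) = 11 * 10 * 9 * 8 * 7 * 6 * 5 * 4 * 3 * 2 * 2 = 79833600

Answer: 79833600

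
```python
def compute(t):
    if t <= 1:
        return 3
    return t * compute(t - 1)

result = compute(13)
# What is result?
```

compute(13) = 13 * 12 * 11 * 10 * 9 * 8 * 7 * 6 * 5 * 4 * 3 * 2 * 3 = 18681062400

Answer: 18681062400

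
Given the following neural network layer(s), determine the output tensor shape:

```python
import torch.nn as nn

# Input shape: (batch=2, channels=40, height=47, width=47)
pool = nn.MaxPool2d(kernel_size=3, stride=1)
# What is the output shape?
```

Input: (2, 40, 47, 47) -> Output: (2, 40, 45, 45)

Answer: (2, 40, 45, 45)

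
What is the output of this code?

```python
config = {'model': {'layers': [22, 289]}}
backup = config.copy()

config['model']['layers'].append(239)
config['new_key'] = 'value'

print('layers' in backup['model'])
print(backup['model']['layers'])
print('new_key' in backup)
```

Key concept: shallow copy gotcha with nested dict.
Step by step:
`config = {'model': {'layers': [22, 289]}}` → config = {'model': {'layers': [22, 289]}}
`backup = config.copy()` → backup = {'model': {'layers': [22, 289]}}
`config['model']['layers'].append(239)` → config = {'model': {'layers': [22, 289, 239]}}; backup = {'model': {'layers': [22, 289, 239]}}
`config['new_key'] = 'value'` → config = {'model': {'layers': [22, 289, 239]}, 'new_key': 'value'}
`print('layers' in backup['model'])` → prints True
`print(backup['model']['layers'])` → prints [22, 289, 239]
`print('new_key' in backup)` → prints False

Answer:
True
[22, 289, 239]
False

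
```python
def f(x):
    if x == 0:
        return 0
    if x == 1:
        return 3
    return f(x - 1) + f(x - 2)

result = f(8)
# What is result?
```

Build up from base cases: f(0)=0, f(1)=3, f(2)=3, f(3)=6, f(4)=9, f(5)=15, f(6)=24, ..., f(8)=63

Answer: 63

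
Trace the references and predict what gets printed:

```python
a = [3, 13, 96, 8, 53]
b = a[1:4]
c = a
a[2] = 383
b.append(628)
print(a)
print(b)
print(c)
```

Key concept: slice vs alias.
Step by step:
`a = [3, 13, 96, 8, 53]` → a = [3, 13, 96, 8, 53]
`b = a[1:4]` → b = [13, 96, 8]
`c = a` → c = [3, 13, 96, 8, 53] (same object as a)
`a[2] = 383` → a = [3, 13, 383, 8, 53] (same object as c); c = [3, 13, 383, 8, 53] (same object as a)
`b.append(628)` → b = [13, 96, 8, 628]
`print(a)` → prints [3, 13, 383, 8, 53]
`print(b)` → prints [13, 96, 8, 628]
`print(c)` → prints [3, 13, 383, 8, 53]

Answer:
[3, 13, 383, 8, 53]
[13, 96, 8, 628]
[3, 13, 383, 8, 53]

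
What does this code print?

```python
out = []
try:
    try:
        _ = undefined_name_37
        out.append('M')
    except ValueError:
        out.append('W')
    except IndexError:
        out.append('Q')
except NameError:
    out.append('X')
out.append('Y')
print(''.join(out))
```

Execution trace: 'X' (outer except NameError) → 'Y' (after the try/except). Output: XY

Answer: XY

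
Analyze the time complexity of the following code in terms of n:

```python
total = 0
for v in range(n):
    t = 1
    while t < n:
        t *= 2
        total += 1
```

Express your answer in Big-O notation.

Each loop level contributes: n × log n. Multiplying the contributions gives O(n log n).

Answer: O(n log n)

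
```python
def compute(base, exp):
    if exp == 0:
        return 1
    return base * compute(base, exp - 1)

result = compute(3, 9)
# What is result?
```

compute(3, 9) = 3 * 3 * 3 * 3 * 3 * 3 * 3 * 3 * 3 = 19683

Answer: 19683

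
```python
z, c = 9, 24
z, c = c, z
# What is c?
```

Trace:
`z, c = 9, 24` → z = 9; c = 24
`z, c = c, z` → z = 24; c = 9
So c = 9

Answer: 9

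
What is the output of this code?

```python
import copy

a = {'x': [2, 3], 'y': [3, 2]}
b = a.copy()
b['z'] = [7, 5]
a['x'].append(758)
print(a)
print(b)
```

Key concept: shallow copy of dict with mutable values.
Step by step:
`a = {'x': [2, 3], 'y': [3, 2]}` → a = {'x': [2, 3], 'y': [3, 2]}
`b = a.copy()` → b = {'x': [2, 3], 'y': [3, 2]}
`b['z'] = [7, 5]` → b = {'x': [2, 3], 'y': [3, 2], 'z': [7, 5]}
`a['x'].append(758)` → a = {'x': [2, 3, 758], 'y': [3, 2]}; b = {'x': [2, 3, 758], 'y': [3, 2], 'z': [7, 5]}
`print(a)` → prints {'x': [2, 3, 758], 'y': [3, 2]}
`print(b)` → prints {'x': [2, 3, 758], 'y': [3, 2], 'z': [7, 5]}

Answer:
{'x': [2, 3, 758], 'y': [3, 2]}
{'x': [2, 3, 758], 'y': [3, 2], 'z': [7, 5]}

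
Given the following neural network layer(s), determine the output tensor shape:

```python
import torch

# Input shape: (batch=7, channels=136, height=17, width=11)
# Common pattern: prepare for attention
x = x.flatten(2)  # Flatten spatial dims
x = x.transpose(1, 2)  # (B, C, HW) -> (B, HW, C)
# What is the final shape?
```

Input: (7, 136, 17, 11) -> after flatten(2): (7, 136, 187) -> Output: (7, 187, 136)

Answer: (7, 187, 136)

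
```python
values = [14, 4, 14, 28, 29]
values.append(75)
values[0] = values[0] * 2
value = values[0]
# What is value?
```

Trace:
`values = [14, 4, 14, 28, 29]` → values = [14, 4, 14, 28, 29]
`values.append(75)` → values = [14, 4, 14, 28, 29, 75]
`values[0] = values[0] * 2` → values = [28, 4, 14, 28, 29, 75]
`value = values[0]` → value = 28
So value = 28

Answer: 28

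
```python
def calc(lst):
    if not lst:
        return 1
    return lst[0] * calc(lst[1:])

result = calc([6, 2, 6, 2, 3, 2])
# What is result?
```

Product over [6, 2, 6, 2, 3, 2] = 6 * 2 * 6 * 2 * 3 * 2 = 864

Answer: 864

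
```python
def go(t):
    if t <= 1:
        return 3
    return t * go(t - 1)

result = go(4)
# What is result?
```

go(4) = 4 * 3 * 2 * 3 = 72

Answer: 72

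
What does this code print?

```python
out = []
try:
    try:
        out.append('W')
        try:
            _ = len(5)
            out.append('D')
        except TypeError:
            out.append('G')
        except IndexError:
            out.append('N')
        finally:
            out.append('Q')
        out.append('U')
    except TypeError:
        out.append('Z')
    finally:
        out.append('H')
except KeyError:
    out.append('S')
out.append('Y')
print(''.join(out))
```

Execution trace: 'W' (try body) → 'G' (inner except TypeError) → 'Q' (inner finally) → 'U' (try body, no exception) → 'H' (finally) → 'Y' (after the try/except). Output: WGQUHY

Answer: WGQUHY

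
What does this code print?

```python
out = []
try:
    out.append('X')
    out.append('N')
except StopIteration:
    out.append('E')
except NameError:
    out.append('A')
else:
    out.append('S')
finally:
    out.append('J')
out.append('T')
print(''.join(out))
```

Execution trace: 'X' (try body) → 'N' (try body, no exception) → 'S' (else) → 'J' (finally) → 'T' (after the try/except). Output: XNSJT

Answer: XNSJT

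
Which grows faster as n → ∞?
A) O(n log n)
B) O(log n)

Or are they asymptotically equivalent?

O(n log n) vs O(log n): Higher order terms dominate.

Answer: A) O(n log n) grows faster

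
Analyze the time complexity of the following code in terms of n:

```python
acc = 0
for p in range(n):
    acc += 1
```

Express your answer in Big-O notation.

Each loop level contributes: n. Multiplying the contributions gives O(n).

Answer: O(n)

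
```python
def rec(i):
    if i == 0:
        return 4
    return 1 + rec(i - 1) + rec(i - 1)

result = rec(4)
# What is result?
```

rec(i) = 1 + 2·rec(i-1), rec(0)=4. Closed form: (4+1)·2^4 - 1 = 79.

Answer: 79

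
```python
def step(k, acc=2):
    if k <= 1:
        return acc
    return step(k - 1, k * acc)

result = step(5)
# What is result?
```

Accumulator trace (n, acc): (5, 2) -> (4, 10) -> (3, 40) -> (2, 120) -> (1, 240) -> return 240

Answer: 240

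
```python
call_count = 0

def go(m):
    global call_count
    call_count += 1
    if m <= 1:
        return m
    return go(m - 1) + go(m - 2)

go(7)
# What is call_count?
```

Calls(m) = 1 + Calls(m-1) + Calls(m-2); Calls(0)=Calls(1)=1. For m=7 this gives 41.

Answer: 41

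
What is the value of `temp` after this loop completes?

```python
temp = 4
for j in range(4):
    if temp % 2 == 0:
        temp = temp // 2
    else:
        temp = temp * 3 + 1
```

Collatz-style transformation from 4
`temp` takes the values: 4 → 2 → 1 → 4 → 2

Answer: 2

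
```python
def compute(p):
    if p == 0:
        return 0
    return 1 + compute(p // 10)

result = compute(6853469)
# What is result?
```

Count of digits of 6853469: 7

Answer: 7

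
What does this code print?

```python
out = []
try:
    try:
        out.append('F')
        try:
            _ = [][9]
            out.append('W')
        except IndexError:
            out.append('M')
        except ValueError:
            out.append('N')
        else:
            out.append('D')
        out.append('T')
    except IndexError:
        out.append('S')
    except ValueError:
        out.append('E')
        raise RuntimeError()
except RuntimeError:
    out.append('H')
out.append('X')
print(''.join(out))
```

Execution trace: 'F' (try body) → 'M' (inner except IndexError) → 'T' (try body, no exception) → 'X' (after the try/except). Output: FMTX

Answer: FMTX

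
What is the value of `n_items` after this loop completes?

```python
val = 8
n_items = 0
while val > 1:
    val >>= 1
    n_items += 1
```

Count right shifts until 1
`n_items` takes the values: 0 → 1 → 2 → 3

Answer: 3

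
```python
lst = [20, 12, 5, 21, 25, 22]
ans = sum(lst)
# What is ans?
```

Trace:
`lst = [20, 12, 5, 21, 25, 22]` → lst = [20, 12, 5, 21, 25, 22]
`ans = sum(lst)` → ans = 105
So ans = 105

Answer: 105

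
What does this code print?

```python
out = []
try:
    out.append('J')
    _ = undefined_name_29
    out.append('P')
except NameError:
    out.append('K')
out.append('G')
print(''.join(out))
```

Execution trace: 'J' (try body) → 'K' (except NameError) → 'G' (after the try/except). Output: JKG

Answer: JKG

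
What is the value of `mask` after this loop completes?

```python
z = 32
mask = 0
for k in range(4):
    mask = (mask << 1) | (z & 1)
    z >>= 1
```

Reverse lowest 4 bits of 32
`mask` takes the values: 0

Answer: 0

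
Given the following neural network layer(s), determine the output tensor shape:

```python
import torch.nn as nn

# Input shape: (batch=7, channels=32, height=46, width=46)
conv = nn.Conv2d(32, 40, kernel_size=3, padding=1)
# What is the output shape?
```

Input: (7, 32, 46, 46) -> Output: (7, 40, 46, 46)

Answer: (7, 40, 46, 46)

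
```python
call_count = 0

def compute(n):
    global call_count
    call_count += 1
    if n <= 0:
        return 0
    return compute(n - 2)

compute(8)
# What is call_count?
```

Linear recursion stepping by 2: 5 calls from n=8 down to ≤0.

Answer: 5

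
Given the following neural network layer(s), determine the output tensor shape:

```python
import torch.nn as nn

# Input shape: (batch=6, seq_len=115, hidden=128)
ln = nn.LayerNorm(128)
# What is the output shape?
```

Input: (6, 115, 128) -> Output: (6, 115, 128)

Answer: (6, 115, 128)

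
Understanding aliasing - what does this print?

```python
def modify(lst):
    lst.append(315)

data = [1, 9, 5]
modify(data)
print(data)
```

Key concept: function modifies passed list.
Step by step:
`data = [1, 9, 5]` → data = [1, 9, 5]
`modify(data)` → data = [1, 9, 5, 315]
`print(data)` → prints [1, 9, 5, 315]

Answer: [1, 9, 5, 315]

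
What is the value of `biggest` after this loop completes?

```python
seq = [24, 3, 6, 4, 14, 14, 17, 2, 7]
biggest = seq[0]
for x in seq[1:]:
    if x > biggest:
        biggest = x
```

Maximum of [24, 3, 6, 4, 14, 14, 17, 2, 7]
`biggest` takes the values: 24

Answer: 24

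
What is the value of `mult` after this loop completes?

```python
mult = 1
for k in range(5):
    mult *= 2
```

2^5 = 32
`mult` takes the values: 1 → 2 → 4 → 8 → 16 → 32

Answer: 32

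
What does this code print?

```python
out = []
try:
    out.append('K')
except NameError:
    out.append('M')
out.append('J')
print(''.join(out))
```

Execution trace: 'K' (try body, no exception) → 'J' (after the try/except). Output: KJ

Answer: KJ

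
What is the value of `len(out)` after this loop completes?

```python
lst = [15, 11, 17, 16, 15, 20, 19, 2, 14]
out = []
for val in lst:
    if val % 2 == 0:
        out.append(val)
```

Count even numbers in [15, 11, 17, 16, 15, 20, 19, 2, 14]
`out` takes the values: [] → [16] → [16, 20] → [16, 20, 2] → [16, 20, 2, 14]
So `len(out)` = 4

Answer: 4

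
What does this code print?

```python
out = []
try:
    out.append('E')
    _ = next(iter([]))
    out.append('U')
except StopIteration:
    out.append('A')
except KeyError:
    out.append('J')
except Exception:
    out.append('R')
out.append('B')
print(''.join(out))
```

Execution trace: 'E' (try body) → 'A' (except StopIteration) → 'B' (after the try/except). Output: EAB

Answer: EAB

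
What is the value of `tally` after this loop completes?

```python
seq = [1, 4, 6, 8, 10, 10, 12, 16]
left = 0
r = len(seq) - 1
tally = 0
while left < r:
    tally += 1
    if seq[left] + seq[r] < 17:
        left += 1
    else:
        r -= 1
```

Steps to find pair summing to 17
`tally` takes the values: 0 → 1 → 2 → 3 → 4 → 5 → 6 → 7

Answer: 7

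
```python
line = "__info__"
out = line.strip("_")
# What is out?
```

Trace:
`line = "__info__"` → line = '__info__'
`out = line.strip("_")` → out = 'info'
So out = 'info'

Answer: 'info'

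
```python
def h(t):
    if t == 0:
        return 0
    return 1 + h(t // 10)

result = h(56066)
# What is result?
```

Count of digits of 56066: 5

Answer: 5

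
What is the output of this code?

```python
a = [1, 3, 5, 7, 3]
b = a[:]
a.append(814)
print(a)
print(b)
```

Key concept: slice [:] creates copy.
Step by step:
`a = [1, 3, 5, 7, 3]` → a = [1, 3, 5, 7, 3]
`b = a[:]` → b = [1, 3, 5, 7, 3]
`a.append(814)` → a = [1, 3, 5, 7, 3, 814]
`print(a)` → prints [1, 3, 5, 7, 3, 814]
`print(b)` → prints [1, 3, 5, 7, 3]

Answer:
[1, 3, 5, 7, 3, 814]
[1, 3, 5, 7, 3]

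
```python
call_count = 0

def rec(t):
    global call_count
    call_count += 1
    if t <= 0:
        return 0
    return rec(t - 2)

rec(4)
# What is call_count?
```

Linear recursion stepping by 2: 3 calls from t=4 down to ≤0.

Answer: 3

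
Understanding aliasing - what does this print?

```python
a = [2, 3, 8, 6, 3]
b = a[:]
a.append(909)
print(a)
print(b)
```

Key concept: slice [:] creates copy.
Step by step:
`a = [2, 3, 8, 6, 3]` → a = [2, 3, 8, 6, 3]
`b = a[:]` → b = [2, 3, 8, 6, 3]
`a.append(909)` → a = [2, 3, 8, 6, 3, 909]
`print(a)` → prints [2, 3, 8, 6, 3, 909]
`print(b)` → prints [2, 3, 8, 6, 3]

Answer:
[2, 3, 8, 6, 3, 909]
[2, 3, 8, 6, 3]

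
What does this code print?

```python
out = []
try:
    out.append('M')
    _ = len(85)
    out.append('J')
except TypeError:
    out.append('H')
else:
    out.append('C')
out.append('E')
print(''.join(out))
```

Execution trace: 'M' (try body) → 'H' (except TypeError) → 'E' (after the try/except). Output: MHE

Answer: MHE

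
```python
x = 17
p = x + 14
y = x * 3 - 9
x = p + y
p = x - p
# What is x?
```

Trace:
`x = 17` → x = 17
`p = x + 14` → p = 31
`y = x * 3 - 9` → y = 42
`x = p + y` → x = 73
`p = x - p` → p = 42
So x = 73

Answer: 73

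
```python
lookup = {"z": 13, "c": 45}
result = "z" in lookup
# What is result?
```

Trace:
`lookup = {"z": 13, "c": 45}` → lookup = {'z': 13, 'c': 45}
`result = "z" in lookup` → result = True
So result = True

Answer: True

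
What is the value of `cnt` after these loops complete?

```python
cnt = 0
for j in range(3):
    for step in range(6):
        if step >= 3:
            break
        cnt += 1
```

Inner breaks at 3, outer runs 3 times
`cnt` takes the values: 0 → 1 → 2 → 3 → 4 → 5 → 6 → 7 → 8 → 9

Answer: 9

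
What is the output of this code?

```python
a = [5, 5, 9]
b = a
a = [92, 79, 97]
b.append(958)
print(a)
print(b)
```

Key concept: rebinding vs mutation: a is rebound to a new list, b still points at the original.
Step by step:
`a = [5, 5, 9]` → a = [5, 5, 9]
`b = a` → b = [5, 5, 9] (same object as a)
`a = [92, 79, 97]` → a = [92, 79, 97]
`b.append(958)` → b = [5, 5, 9, 958]
`print(a)` → prints [92, 79, 97]
`print(b)` → prints [5, 5, 9, 958]

Answer:
[92, 79, 97]
[5, 5, 9, 958]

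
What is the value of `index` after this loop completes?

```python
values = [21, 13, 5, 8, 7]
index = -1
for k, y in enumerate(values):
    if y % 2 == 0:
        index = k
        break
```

First even number index in [21, 13, 5, 8, 7]
`index` takes the values: -1 → 3

Answer: 3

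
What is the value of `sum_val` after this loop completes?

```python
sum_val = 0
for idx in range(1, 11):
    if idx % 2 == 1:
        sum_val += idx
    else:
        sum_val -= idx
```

Add odd, subtract even
`sum_val` takes the values: 0 → 1 → -1 → 2 → -2 → 3 → -3 → 4 → -4 → 5 → -5

Answer: -5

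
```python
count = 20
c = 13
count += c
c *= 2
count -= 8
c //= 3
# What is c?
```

Trace:
`count = 20` → count = 20
`c = 13` → c = 13
`count += c` → count = 33
`c *= 2` → c = 26
`count -= 8` → count = 25
`c //= 3` → c = 8
So c = 8

Answer: 8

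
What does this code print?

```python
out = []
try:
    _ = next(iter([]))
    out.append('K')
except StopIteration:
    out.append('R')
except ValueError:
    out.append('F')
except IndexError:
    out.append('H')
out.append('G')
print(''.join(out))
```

Execution trace: 'R' (except StopIteration) → 'G' (after the try/except). Output: RG

Answer: RG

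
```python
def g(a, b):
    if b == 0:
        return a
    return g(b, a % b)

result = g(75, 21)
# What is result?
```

g(75, 21) -> g(21, 12) -> g(12, 9) -> g(9, 3) -> g(3, 0) -> 3

Answer: 3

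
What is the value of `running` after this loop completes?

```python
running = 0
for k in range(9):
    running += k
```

Sum of 0 to 8 = 36
`running` takes the values: 0 → 1 → 3 → 6 → 10 → 15 → 21 → 28 → 36

Answer: 36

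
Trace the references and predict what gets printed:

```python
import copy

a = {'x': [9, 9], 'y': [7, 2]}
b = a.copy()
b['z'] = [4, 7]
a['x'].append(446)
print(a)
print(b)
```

Key concept: shallow copy of dict with mutable values.
Step by step:
`a = {'x': [9, 9], 'y': [7, 2]}` → a = {'x': [9, 9], 'y': [7, 2]}
`b = a.copy()` → b = {'x': [9, 9], 'y': [7, 2]}
`b['z'] = [4, 7]` → b = {'x': [9, 9], 'y': [7, 2], 'z': [4, 7]}
`a['x'].append(446)` → a = {'x': [9, 9, 446], 'y': [7, 2]}; b = {'x': [9, 9, 446], 'y': [7, 2], 'z': [4, 7]}
`print(a)` → prints {'x': [9, 9, 446], 'y': [7, 2]}
`print(b)` → prints {'x': [9, 9, 446], 'y': [7, 2], 'z': [4, 7]}

Answer:
{'x': [9, 9, 446], 'y': [7, 2]}
{'x': [9, 9, 446], 'y': [7, 2], 'z': [4, 7]}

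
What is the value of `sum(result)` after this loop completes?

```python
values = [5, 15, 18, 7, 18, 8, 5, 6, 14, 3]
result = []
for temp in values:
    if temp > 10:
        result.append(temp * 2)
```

Sum of doubled values > 10
`result` takes the values: [] → [30] → [30, 36] → [30, 36, 36] → [30, 36, 36, 28]
So `sum(result)` = 130

Answer: 130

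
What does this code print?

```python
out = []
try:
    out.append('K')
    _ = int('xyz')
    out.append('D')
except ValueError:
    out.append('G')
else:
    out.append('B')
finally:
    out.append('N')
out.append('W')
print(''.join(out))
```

Execution trace: 'K' (try body) → 'G' (except ValueError) → 'N' (finally) → 'W' (after the try/except). Output: KGNW

Answer: KGNW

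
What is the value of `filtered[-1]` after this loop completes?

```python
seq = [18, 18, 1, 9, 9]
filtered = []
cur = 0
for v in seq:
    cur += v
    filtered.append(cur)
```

Cumulative sum ends at 55
`filtered` takes the values: [] → [18] → [18, 36] → [18, 36, 37] → [18, 36, 37, 46] → [18, 36, 37, 46, 55]
So `filtered[-1]` = 55

Answer: 55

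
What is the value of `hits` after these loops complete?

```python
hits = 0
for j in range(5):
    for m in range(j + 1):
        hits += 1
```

Triangle: 1 + 2 + ... + 5
`hits` takes the values: 0 → 1 → 2 → 3 → 4 → 5 → 6 → 7 → 8 → 9 → 10 → 11 → 12 → 13 → 14 → 15

Answer: 15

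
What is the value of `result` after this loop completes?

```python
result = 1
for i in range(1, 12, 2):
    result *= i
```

Product of 1, 3, 5, ... up to 11
`result` takes the values: 1 → 3 → 15 → 105 → 945 → 10395

Answer: 10395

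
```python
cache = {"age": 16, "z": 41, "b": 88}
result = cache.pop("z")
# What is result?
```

Trace:
`cache = {"age": 16, "z": 41, "b": 88}` → cache = {'age': 16, 'z': 41, 'b': 88}
`result = cache.pop("z")` → cache = {'age': 16, 'b': 88}; result = 41
So result = 41

Answer: 41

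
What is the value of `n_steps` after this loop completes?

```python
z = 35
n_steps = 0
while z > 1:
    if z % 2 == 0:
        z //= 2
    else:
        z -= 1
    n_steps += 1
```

Steps to reduce 35 to 1
`n_steps` takes the values: 0 → 1 → 2 → 3 → 4 → 5 → 6 → 7

Answer: 7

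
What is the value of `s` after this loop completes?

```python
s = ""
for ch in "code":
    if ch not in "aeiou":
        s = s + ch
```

Remove vowels from 'code'
`s` takes the values: "" → "c" → "cd"

Answer: "cd"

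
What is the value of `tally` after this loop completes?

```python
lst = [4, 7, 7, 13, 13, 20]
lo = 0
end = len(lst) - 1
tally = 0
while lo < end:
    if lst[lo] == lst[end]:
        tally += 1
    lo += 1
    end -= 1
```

Count matching pairs from ends
`tally` takes the values: 0

Answer: 0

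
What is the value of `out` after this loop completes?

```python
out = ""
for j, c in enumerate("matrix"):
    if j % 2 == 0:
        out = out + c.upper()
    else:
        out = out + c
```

Uppercase even positions in 'matrix'
`out` takes the values: "" → "M" → "Ma" → "MaT" → "MaTr" → "MaTrI" → "MaTrIx"

Answer: "MaTrIx"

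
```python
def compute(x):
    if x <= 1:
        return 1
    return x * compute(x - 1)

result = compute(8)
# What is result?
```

compute(8) = 8 * 7 * 6 * 5 * 4 * 3 * 2 * 1 = 40320

Answer: 40320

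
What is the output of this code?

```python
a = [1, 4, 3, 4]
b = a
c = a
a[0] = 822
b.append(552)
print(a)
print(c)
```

Key concept: multiple aliases.
Step by step:
`a = [1, 4, 3, 4]` → a = [1, 4, 3, 4]
`b = a` → b = [1, 4, 3, 4] (same object as a)
`c = a` → c = [1, 4, 3, 4] (same object as a, b)
`a[0] = 822` → a = [822, 4, 3, 4] (same object as b, c); b = [822, 4, 3, 4] (same object as a, c); c = [822, 4, 3, 4] (same object as a, b)
`b.append(552)` → a = [822, 4, 3, 4, 552] (same object as b, c); b = [822, 4, 3, 4, 552] (same object as a, c); c = [822, 4, 3, 4, 552] (same object as a, b)
`print(a)` → prints [822, 4, 3, 4, 552]
`print(c)` → prints [822, 4, 3, 4, 552]

Answer:
[822, 4, 3, 4, 552]
[822, 4, 3, 4, 552]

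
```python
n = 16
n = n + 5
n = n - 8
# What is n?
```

Trace:
`n = 16` → n = 16
`n = n + 5` → n = 21
`n = n - 8` → n = 13
So n = 13

Answer: 13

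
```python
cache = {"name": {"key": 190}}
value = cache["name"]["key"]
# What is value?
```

Trace:
`cache = {"name": {"key": 190}}` → cache = {'name': {'key': 190}}
`value = cache["name"]["key"]` → value = 190
So value = 190

Answer: 190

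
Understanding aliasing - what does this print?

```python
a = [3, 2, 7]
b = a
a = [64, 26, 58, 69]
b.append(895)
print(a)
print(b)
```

Key concept: rebinding vs mutation: a is rebound to a new list, b still points at the original.
Step by step:
`a = [3, 2, 7]` → a = [3, 2, 7]
`b = a` → b = [3, 2, 7] (same object as a)
`a = [64, 26, 58, 69]` → a = [64, 26, 58, 69]
`b.append(895)` → b = [3, 2, 7, 895]
`print(a)` → prints [64, 26, 58, 69]
`print(b)` → prints [3, 2, 7, 895]

Answer:
[64, 26, 58, 69]
[3, 2, 7, 895]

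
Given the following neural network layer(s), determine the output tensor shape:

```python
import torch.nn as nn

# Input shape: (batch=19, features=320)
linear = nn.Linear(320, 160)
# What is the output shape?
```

Input: (19, 320) -> Output: (19, 160)

Answer: (19, 160)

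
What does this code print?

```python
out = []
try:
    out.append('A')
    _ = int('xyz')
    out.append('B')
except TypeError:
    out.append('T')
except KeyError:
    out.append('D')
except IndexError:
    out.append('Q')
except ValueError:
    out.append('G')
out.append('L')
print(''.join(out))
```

Execution trace: 'A' (try body) → 'G' (except ValueError) → 'L' (after the try/except). Output: AGL

Answer: AGL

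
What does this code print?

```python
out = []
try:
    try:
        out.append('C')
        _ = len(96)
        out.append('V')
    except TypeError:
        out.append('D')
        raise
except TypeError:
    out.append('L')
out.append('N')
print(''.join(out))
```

Execution trace: 'C' (inner try body) → 'D' (inner except TypeError) → 'L' (outer except TypeError) → 'N' (after the try/except). Output: CDLN

Answer: CDLN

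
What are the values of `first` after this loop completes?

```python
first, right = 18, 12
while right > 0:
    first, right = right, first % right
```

GCD of 18 and 12
`first` takes the values: 18 → 12 → 6

Answer: 6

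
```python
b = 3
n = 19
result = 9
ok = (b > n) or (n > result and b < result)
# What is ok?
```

Trace:
`b = 3` → b = 3
`n = 19` → n = 19
`result = 9` → result = 9
`ok = (b > n) or (n > result and b < result)` → ok = True
So ok = True

Answer: True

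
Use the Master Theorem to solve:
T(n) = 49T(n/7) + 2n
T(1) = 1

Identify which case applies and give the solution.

a=49, b=7, f(n)=2n. log_7(49) = 2. Since c=1 < 2, Case 1 applies: T(n) = Θ(n^log_b(a)) = O(n^2).

Answer: O(n^2) - Case 1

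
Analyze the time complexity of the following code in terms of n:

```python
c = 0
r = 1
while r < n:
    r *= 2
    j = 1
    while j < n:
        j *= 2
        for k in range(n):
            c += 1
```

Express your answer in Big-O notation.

Each loop level contributes: log n × log n × n. Multiplying the contributions gives O(n log² n).

Answer: O(n log² n)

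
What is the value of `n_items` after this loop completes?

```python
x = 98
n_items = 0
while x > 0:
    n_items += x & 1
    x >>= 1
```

Count set bits in 98 (binary: 0b1100010)
`n_items` takes the values: 0 → 1 → 2 → 3

Answer: 3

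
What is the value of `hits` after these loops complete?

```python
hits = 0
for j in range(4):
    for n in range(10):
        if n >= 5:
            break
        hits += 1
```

Inner breaks at 5, outer runs 4 times
`hits` takes the values: 0 → 1 → 2 → 3 → 4 → 5 → 6 → 7 → 8 → 9 → 10 → 11 → 12 → 13 → 14 → 15 → 16 → 17 → 18 → 19 → 20

Answer: 20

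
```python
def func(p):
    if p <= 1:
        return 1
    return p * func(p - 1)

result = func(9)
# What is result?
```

func(9) = 9 * 8 * 7 * 6 * 5 * 4 * 3 * 2 * 1 = 362880

Answer: 362880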